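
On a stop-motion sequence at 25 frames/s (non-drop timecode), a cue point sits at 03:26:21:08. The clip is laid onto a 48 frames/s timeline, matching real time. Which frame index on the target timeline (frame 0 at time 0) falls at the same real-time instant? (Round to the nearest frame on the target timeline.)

frame 594303

Source frame index: (3×3600 + 26×60 + 21) × 25 + 8 = 309533.
Real time: 309533 / (25) = 309533/25 s.
Target frame: (309533/25) × (48) = 14857584/25 ≈ 594303.360 → 594303.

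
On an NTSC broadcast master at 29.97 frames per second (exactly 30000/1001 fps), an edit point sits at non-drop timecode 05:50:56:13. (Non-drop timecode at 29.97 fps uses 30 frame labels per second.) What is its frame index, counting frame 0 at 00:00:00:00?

Total seconds to the label: (5 × 3600 + 50 × 60 + 56) = 21056.
Frame index = 21056 × 30 + 13 = 631693.

631693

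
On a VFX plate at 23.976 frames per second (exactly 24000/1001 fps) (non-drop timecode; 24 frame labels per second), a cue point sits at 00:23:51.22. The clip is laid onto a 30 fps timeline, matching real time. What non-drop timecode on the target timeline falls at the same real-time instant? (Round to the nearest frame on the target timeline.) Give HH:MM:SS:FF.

Source frame index: (0×3600 + 23×60 + 51) × 24 + 22 = 34366.
Real time: 34366 / (24000/1001) = 17200183/12000 s.
Target frame: (17200183/12000) × (30) = 17200183/400 ≈ 43000.457 → 43000.
At 30 labels/s: frame 43000 → 00:23:53:10.

00:23:53:10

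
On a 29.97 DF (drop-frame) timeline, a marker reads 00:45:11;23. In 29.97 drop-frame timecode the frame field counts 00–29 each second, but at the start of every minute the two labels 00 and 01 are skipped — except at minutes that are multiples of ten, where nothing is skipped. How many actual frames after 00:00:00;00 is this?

As if non-drop at 30 labels/s: (0 × 3600 + 45 × 60 + 11) × 30 + 23 = 81353.
Minute boundaries passed: 45; those not divisible by 10: 45 − 4 = 41; dropped labels = 2 × 41 = 82.
Actual frame index = 81353 − 82 = 81271.

81271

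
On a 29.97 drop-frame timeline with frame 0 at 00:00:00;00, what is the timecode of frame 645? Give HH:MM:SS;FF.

00:00:21;15

Each 10-minute DF block holds 10 × 60 × 30 − 9 × 2 = 17982 frames. 645 ÷ 17982 → 0 full blocks, remainder 645.
Within the partial block the first minute is 1800 frames and each further minute 1798, so 0 further minute boundaries passed. Total skipped labels = 18 × 0 + 2 × 0 = 0.
Non-drop label index = 645 + 0 = 645; at 30 labels/s that is 00:00:21:15, i.e. DF 00:00:21;15.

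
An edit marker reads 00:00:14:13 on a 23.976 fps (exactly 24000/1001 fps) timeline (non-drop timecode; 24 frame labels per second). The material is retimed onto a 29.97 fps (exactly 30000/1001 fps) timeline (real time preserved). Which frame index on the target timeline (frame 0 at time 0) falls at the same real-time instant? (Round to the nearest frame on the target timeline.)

frame 436

Source frame index: (0×3600 + 0×60 + 14) × 24 + 13 = 349.
Real time: 349 / (24000/1001) = 349349/24000 s.
Target frame: (349349/24000) × (30000/1001) = 1745/4 ≈ 436.250 → 436.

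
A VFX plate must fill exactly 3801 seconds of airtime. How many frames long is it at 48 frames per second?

182448 frames

Frames = 3801 × 48 = 182448.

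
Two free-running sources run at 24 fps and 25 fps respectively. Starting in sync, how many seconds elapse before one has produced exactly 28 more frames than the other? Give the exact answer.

The gap grows by |25 − 24| = 1 frame per second.
Time for a 28-frame gap: 28 ÷ (1) = 28 s.

28 seconds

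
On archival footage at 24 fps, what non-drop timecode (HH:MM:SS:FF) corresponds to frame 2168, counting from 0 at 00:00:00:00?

2168 ÷ 24 = 90 full seconds, remainder 8 frames.
90 s = 0 h 1 min 30 s.
Timecode: 00:01:30:08.

00:01:30:08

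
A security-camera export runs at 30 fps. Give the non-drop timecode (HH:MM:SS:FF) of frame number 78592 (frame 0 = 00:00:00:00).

00:43:39:22

78592 ÷ 30 = 2619 full seconds, remainder 22 frames.
2619 s = 0 h 43 min 39 s.
Timecode: 00:43:39:22.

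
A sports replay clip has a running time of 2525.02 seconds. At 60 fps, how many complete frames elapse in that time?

151501 frames

Frames = 2525.02 × 60 = 757506/5 ≈ 151501.2000.
Complete frames: 151501.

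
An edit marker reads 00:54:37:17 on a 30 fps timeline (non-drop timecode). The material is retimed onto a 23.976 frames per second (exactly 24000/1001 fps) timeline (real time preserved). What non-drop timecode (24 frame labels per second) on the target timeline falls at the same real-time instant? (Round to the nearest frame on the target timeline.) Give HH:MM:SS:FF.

Source frame index: (0×3600 + 54×60 + 37) × 30 + 17 = 98327.
Real time: 98327 / (30) = 98327/30 s.
Target frame: (98327/30) × (24000/1001) = 78661600/1001 ≈ 78583.017 → 78583.
At 24 labels/s: frame 78583 → 00:54:34:07.

00:54:34:07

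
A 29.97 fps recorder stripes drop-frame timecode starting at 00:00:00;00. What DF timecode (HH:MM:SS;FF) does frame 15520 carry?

Each 10-minute DF block holds 10 × 60 × 30 − 9 × 2 = 17982 frames. 15520 ÷ 17982 → 0 full blocks, remainder 15520.
Within the partial block the first minute is 1800 frames and each further minute 1798, so 8 further minute boundaries passed. Total skipped labels = 18 × 0 + 2 × 8 = 16.
Non-drop label index = 15520 + 16 = 15536; at 30 labels/s that is 00:08:37:26, i.e. DF 00:08:37;26.

00:08:37;26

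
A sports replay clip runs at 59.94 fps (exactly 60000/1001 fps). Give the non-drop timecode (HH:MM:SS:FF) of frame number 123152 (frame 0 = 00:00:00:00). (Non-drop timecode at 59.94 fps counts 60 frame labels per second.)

123152 ÷ 60 = 2052 full seconds, remainder 32 frames.
2052 s = 0 h 34 min 12 s.
Timecode: 00:34:12:32.

00:34:12:32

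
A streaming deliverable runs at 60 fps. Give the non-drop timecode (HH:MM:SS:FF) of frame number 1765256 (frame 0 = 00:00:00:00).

1765256 ÷ 60 = 29420 full seconds, remainder 56 frames.
29420 s = 8 h 10 min 20 s.
Timecode: 08:10:20:56.

08:10:20:56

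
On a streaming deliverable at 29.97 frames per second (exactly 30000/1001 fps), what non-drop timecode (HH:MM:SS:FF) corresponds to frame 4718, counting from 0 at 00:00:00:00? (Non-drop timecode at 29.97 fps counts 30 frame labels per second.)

00:02:37:08

4718 ÷ 30 = 157 full seconds, remainder 8 frames.
157 s = 0 h 2 min 37 s.
Timecode: 00:02:37:08.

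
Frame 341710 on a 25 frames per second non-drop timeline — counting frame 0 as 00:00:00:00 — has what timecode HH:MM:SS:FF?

341710 ÷ 25 = 13668 full seconds, remainder 10 frames.
13668 s = 3 h 47 min 48 s.
Timecode: 03:47:48:10.

03:47:48:10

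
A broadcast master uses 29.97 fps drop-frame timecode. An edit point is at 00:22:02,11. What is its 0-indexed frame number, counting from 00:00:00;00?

As if non-drop at 30 labels/s: (0 × 3600 + 22 × 60 + 2) × 30 + 11 = 39671.
Minute boundaries passed: 22; those not divisible by 10: 22 − 2 = 20; dropped labels = 2 × 20 = 40.
Actual frame index = 39671 − 40 = 39631.

39631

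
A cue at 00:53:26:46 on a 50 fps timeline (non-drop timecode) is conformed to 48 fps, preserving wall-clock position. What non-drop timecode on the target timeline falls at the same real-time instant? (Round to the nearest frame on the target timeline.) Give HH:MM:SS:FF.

00:53:26:44

Source frame index: (0×3600 + 53×60 + 26) × 50 + 46 = 160346.
Real time: 160346 / (50) = 80173/25 s.
Target frame: (80173/25) × (48) = 3848304/25 ≈ 153932.160 → 153932.
At 48 labels/s: frame 153932 → 00:53:26:44.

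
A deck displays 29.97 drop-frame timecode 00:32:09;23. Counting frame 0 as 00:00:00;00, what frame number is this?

As if non-drop at 30 labels/s: (0 × 3600 + 32 × 60 + 9) × 30 + 23 = 57893.
Minute boundaries passed: 32; those not divisible by 10: 32 − 3 = 29; dropped labels = 2 × 29 = 58.
Actual frame index = 57893 − 58 = 57835.

57835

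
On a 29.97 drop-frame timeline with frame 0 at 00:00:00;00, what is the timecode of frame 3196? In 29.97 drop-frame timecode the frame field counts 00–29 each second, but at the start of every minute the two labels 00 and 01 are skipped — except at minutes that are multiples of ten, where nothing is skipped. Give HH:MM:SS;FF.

00:01:46;18

Ten DF minutes hold 17982 frames, so frame 3196 lies in block 0 (frames 0–17981) with 3196 frames into that block.
The block's first minute is 1800 frames and the rest 1798 each; 3196 frames reaches minute 1, so 0 × 18 + 1 × 2 = 2 labels have been skipped so far.
Adding those back, label number 3196 + 2 = 3198 at 30 labels/s is 106 s + 18 f = 0 h 1 min 46 s frame 18, i.e. 00:01:46;18.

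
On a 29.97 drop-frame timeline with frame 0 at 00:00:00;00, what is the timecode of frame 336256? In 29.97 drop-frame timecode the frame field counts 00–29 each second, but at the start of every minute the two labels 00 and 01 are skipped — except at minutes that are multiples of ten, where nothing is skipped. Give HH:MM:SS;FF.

03:06:59;22

Each 10-minute DF block holds 10 × 60 × 30 − 9 × 2 = 17982 frames. 336256 ÷ 17982 → 18 full blocks, remainder 12580.
Within the partial block the first minute is 1800 frames and each further minute 1798, so 6 further minute boundaries passed. Total skipped labels = 18 × 18 + 2 × 6 = 336.
Non-drop label index = 336256 + 336 = 336592; at 30 labels/s that is 03:06:59:22, i.e. DF 03:06:59;22.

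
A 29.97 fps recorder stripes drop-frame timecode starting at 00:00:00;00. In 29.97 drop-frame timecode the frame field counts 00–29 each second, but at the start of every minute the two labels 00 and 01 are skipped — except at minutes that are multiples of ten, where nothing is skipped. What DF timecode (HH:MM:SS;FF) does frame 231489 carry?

Ten DF minutes hold 17982 frames, so frame 231489 lies in block 12 (frames 215784–233765) with 15705 frames into that block.
The block's first minute is 1800 frames and the rest 1798 each; 15705 frames reaches minute 8, so 12 × 18 + 8 × 2 = 232 labels have been skipped so far.
Adding those back, label number 231489 + 232 = 231721 at 30 labels/s is 7724 s + 1 f = 2 h 8 min 44 s frame 1, i.e. 02:08:44;01.

02:08:44;01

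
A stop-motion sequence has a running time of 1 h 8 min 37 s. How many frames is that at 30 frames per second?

123510 frames

1 h 8 min 37 s = 4117 s.
Frames = 4117 × 30 = 123510.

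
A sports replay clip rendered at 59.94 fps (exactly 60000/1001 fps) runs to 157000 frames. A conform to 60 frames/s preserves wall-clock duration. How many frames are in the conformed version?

157157 frames

Target frames = source frames × (target rate / source rate) = 157000 × (60)/(60000/1001) = 157000 × 1001/1000 = 157157.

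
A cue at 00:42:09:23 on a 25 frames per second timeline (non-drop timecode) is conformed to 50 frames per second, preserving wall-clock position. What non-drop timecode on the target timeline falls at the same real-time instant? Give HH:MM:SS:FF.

00:42:09:46

Source frame index: (0×3600 + 42×60 + 9) × 25 + 23 = 63248.
Real time: 63248 / (25) = 63248/25 s.
Target frame: (63248/25) × (50) = 126496.
At 50 labels/s: frame 126496 → 00:42:09:46.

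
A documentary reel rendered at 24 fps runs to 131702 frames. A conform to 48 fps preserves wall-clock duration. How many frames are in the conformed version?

Target frames = source frames × (target rate / source rate) = 131702 × (48)/(24) = 131702 × 2 = 263404.

263404 frames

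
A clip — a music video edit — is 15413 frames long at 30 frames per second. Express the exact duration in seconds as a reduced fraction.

Running time = 15413 ÷ (30) = 15413 × 1/30 = 15413/30 s.

15413/30 seconds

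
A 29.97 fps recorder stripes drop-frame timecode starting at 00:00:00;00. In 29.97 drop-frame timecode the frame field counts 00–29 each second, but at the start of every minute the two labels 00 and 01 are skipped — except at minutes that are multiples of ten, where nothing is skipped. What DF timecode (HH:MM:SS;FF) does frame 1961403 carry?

18:10:45;15

Ten DF minutes hold 17982 frames, so frame 1961403 lies in block 109 (frames 1960038–1978019) with 1365 frames into that block.
The block's first minute is 1800 frames and the rest 1798 each; 1365 frames reaches minute 0, so 109 × 18 + 0 × 2 = 1962 labels have been skipped so far.
Adding those back, label number 1961403 + 1962 = 1963365 at 30 labels/s is 65445 s + 15 f = 18 h 10 min 45 s frame 15, i.e. 18:10:45;15.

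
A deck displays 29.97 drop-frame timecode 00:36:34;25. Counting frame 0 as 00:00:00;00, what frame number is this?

Complete 10-minute blocks: 3, each 17982 frames → 53946.
Remaining 6 whole minutes in the current block: 1800 + 5 × 1798 = 10790 frames.
Within the current minute: 34 × 30 + 25 − 2 = 1043 (labels ;00/;01 skipped at this minute). Total = 53946 + 10790 + 1043 = 65779.

65779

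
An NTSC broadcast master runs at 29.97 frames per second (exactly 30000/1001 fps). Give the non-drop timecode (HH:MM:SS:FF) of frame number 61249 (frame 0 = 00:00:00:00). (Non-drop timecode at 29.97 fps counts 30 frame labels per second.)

00:34:01:19

61249 ÷ 30 = 2041 full seconds, remainder 19 frames.
2041 s = 0 h 34 min 1 s.
Timecode: 00:34:01:19.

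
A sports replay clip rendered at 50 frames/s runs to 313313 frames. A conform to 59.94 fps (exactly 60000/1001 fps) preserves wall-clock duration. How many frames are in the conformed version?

375600 frames

Target frames = source frames × (target rate / source rate) = 313313 × (60000/1001)/(50) = 313313 × 1200/1001 = 375600.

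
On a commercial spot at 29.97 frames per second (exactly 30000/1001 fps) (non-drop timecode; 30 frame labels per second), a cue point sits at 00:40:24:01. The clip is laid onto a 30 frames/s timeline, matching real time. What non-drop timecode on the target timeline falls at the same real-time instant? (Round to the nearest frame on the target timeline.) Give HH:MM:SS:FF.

Source frame index: (0×3600 + 40×60 + 24) × 30 + 1 = 72721.
Real time: 72721 / (30000/1001) = 72793721/30000 s.
Target frame: (72793721/30000) × (30) = 72793721/1000 ≈ 72793.721 → 72794.
At 30 labels/s: frame 72794 → 00:40:26:14.

00:40:26:14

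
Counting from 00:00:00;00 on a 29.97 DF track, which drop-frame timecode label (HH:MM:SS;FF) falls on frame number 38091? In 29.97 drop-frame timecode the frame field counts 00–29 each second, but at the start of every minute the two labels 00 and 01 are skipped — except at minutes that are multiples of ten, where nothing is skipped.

Ten DF minutes hold 17982 frames, so frame 38091 lies in block 2 (frames 35964–53945) with 2127 frames into that block.
The block's first minute is 1800 frames and the rest 1798 each; 2127 frames reaches minute 1, so 2 × 18 + 1 × 2 = 38 labels have been skipped so far.
Adding those back, label number 38091 + 38 = 38129 at 30 labels/s is 1270 s + 29 f = 0 h 21 min 10 s frame 29, i.e. 00:21:10;29.

00:21:10;29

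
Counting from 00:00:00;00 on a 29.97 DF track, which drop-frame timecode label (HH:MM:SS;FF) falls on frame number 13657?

00:07:35;21

Ten DF minutes hold 17982 frames, so frame 13657 lies in block 0 (frames 0–17981) with 13657 frames into that block.
The block's first minute is 1800 frames and the rest 1798 each; 13657 frames reaches minute 7, so 0 × 18 + 7 × 2 = 14 labels have been skipped so far.
Adding those back, label number 13657 + 14 = 13671 at 30 labels/s is 455 s + 21 f = 0 h 7 min 35 s frame 21, i.e. 00:07:35;21.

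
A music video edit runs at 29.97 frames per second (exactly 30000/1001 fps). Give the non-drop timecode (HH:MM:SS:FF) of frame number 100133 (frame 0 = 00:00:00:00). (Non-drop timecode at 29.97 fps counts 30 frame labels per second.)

00:55:37:23

100133 ÷ 30 = 3337 full seconds, remainder 23 frames.
3337 s = 0 h 55 min 37 s.
Timecode: 00:55:37:23.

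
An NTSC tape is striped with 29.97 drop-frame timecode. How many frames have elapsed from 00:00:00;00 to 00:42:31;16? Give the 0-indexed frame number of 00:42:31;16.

76470

As if non-drop at 30 labels/s: (0 × 3600 + 42 × 60 + 31) × 30 + 16 = 76546.
Minute boundaries passed: 42; those not divisible by 10: 42 − 4 = 38; dropped labels = 2 × 38 = 76.
Actual frame index = 76546 − 76 = 76470.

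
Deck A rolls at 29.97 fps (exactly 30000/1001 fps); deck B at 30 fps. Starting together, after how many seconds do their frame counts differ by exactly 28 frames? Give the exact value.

14014/15 seconds

The gap grows by |30 − 30000/1001| = 30/1001 frames per second.
Time for a 28-frame gap: 28 ÷ (30/1001) = 14014/15 s.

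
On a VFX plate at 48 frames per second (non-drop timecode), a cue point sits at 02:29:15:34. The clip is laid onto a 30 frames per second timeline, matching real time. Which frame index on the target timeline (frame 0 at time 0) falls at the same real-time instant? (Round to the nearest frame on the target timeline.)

Source frame index: (2×3600 + 29×60 + 15) × 48 + 34 = 429874.
Real time: 429874 / (48) = 214937/24 s.
Target frame: (214937/24) × (30) = 1074685/4 ≈ 268671.250 → 268671.

frame 268671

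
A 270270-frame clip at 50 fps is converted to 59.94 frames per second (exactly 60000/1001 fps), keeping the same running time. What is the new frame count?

324000 frames

Target frames = source frames × (target rate / source rate) = 270270 × (60000/1001)/(50) = 270270 × 1200/1001 = 324000.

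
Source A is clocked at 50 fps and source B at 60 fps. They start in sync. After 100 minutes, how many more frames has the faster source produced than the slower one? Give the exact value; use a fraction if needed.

60000 frames

100 min = 6000 s.
A emits 50 × 6000 = 300000 frames; B emits 60 × 6000 = 360000.
Difference = 60000 frames; B is ahead of A.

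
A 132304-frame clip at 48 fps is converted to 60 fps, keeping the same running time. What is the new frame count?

Target frames = source frames × (target rate / source rate) = 132304 × (60)/(48) = 132304 × 5/4 = 165380.

165380 frames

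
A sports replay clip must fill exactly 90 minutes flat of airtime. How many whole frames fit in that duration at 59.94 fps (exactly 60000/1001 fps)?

90 min = 5400 s.
Frames = 5400 × 60000/1001 = 324000000/1001 ≈ 323676.3237.
Complete frames: 323676.

323676 frames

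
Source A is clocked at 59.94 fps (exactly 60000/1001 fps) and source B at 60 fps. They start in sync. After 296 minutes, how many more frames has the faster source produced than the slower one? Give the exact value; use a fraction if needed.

296 min = 17760 s.
A emits 60000/1001 × 17760 = 1065600000/1001 frames; B emits 60 × 17760 = 1065600.
Difference = 1065600/1001 frames (≈ 1064.5355); B is ahead of A.

1065600/1001 frames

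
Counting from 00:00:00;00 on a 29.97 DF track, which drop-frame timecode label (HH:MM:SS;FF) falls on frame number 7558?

00:04:12;06

Each 10-minute DF block holds 10 × 60 × 30 − 9 × 2 = 17982 frames. 7558 ÷ 17982 → 0 full blocks, remainder 7558.
Within the partial block the first minute is 1800 frames and each further minute 1798, so 4 further minute boundaries passed. Total skipped labels = 18 × 0 + 2 × 4 = 8.
Non-drop label index = 7558 + 8 = 7566; at 30 labels/s that is 00:04:12:06, i.e. DF 00:04:12;06.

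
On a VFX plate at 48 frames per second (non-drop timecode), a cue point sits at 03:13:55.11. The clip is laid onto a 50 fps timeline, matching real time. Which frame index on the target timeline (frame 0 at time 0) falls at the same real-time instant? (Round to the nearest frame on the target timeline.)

Source frame index: (3×3600 + 13×60 + 55) × 48 + 11 = 558491.
Real time: 558491 / (48) = 558491/48 s.
Target frame: (558491/48) × (50) = 13962275/24 ≈ 581761.458 → 581761.

frame 581761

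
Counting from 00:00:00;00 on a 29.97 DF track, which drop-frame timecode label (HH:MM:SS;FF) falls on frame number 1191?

00:00:39;21

Ten DF minutes hold 17982 frames, so frame 1191 lies in block 0 (frames 0–17981) with 1191 frames into that block.
The block's first minute is 1800 frames and the rest 1798 each; 1191 frames reaches minute 0, so 0 × 18 + 0 × 2 = 0 labels have been skipped so far.
Adding those back, label number 1191 + 0 = 1191 at 30 labels/s is 39 s + 21 f = 0 h 0 min 39 s frame 21, i.e. 00:00:39;21.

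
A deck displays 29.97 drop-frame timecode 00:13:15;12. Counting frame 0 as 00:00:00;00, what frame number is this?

Complete 10-minute blocks: 1, each 17982 frames → 17982.
Remaining 3 whole minutes in the current block: 1800 + 2 × 1798 = 5396 frames.
Within the current minute: 15 × 30 + 12 − 2 = 460 (labels ;00/;01 skipped at this minute). Total = 17982 + 5396 + 460 = 23838.

23838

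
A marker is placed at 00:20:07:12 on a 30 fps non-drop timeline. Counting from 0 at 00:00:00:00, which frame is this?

36222

Total seconds to the label: (0 × 3600 + 20 × 60 + 7) = 1207.
Frame index = 1207 × 30 + 12 = 36222.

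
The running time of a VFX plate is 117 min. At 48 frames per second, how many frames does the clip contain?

117 min = 7020 s.
Frames = 7020 × 48 = 336960.

336960 frames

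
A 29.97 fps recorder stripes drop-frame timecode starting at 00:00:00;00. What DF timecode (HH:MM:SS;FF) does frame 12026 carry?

00:06:41;08

Each 10-minute DF block holds 10 × 60 × 30 − 9 × 2 = 17982 frames. 12026 ÷ 17982 → 0 full blocks, remainder 12026.
Within the partial block the first minute is 1800 frames and each further minute 1798, so 6 further minute boundaries passed. Total skipped labels = 18 × 0 + 2 × 6 = 12.
Non-drop label index = 12026 + 12 = 12038; at 30 labels/s that is 00:06:41:08, i.e. DF 00:06:41;08.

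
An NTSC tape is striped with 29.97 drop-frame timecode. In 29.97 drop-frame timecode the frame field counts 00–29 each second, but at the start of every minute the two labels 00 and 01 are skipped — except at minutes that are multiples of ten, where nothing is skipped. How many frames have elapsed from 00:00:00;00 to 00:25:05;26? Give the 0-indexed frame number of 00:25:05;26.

45130

As if non-drop at 30 labels/s: (0 × 3600 + 25 × 60 + 5) × 30 + 26 = 45176.
Minute boundaries passed: 25; those not divisible by 10: 25 − 2 = 23; dropped labels = 2 × 23 = 46.
Actual frame index = 45176 − 46 = 45130.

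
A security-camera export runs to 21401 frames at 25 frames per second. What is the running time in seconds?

856.04 seconds

Running time = 21401 / (25) = 856.04 s.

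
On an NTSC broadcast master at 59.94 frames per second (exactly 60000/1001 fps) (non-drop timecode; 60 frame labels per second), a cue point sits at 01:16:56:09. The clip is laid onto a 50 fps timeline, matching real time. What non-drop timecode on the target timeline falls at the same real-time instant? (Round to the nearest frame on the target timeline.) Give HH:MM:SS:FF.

01:17:00:38

Source frame index: (1×3600 + 16×60 + 56) × 60 + 9 = 276969.
Real time: 276969 / (60000/1001) = 92415323/20000 s.
Target frame: (92415323/20000) × (50) = 92415323/400 ≈ 231038.307 → 231038.
At 50 labels/s: frame 231038 → 01:17:00:38.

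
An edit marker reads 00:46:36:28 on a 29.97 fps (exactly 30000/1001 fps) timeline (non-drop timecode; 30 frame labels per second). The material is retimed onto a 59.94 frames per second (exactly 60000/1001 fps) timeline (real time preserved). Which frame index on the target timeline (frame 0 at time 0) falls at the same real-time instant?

frame 167816

Source frame index: (0×3600 + 46×60 + 36) × 30 + 28 = 83908.
Real time: 83908 / (30000/1001) = 20997977/7500 s.
Target frame: (20997977/7500) × (60000/1001) = 167816.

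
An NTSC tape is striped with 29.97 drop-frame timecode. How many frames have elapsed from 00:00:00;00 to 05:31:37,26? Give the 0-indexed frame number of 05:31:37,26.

As if non-drop at 30 labels/s: (5 × 3600 + 31 × 60 + 37) × 30 + 26 = 596936.
Minute boundaries passed: 331; those not divisible by 10: 331 − 33 = 298; dropped labels = 2 × 298 = 596.
Actual frame index = 596936 − 596 = 596340.

596340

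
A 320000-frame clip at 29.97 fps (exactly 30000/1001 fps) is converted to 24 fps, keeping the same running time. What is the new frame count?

Target frames = source frames × (target rate / source rate) = 320000 × (24)/(30000/1001) = 320000 × 1001/1250 = 256256.

256256 frames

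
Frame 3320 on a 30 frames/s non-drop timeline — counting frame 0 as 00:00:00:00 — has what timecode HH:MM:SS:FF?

00:01:50:20

3320 ÷ 30 = 110 full seconds, remainder 20 frames.
110 s = 0 h 1 min 50 s.
Timecode: 00:01:50:20.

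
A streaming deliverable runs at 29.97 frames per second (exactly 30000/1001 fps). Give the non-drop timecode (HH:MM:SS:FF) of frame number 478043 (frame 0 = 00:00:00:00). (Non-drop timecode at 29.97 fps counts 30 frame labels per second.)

04:25:34:23

478043 ÷ 30 = 15934 full seconds, remainder 23 frames.
15934 s = 4 h 25 min 34 s.
Timecode: 04:25:34:23.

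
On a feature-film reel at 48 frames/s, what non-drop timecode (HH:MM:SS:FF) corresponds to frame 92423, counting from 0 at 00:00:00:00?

92423 ÷ 48 = 1925 full seconds, remainder 23 frames.
1925 s = 0 h 32 min 5 s.
Timecode: 00:32:05:23.

00:32:05:23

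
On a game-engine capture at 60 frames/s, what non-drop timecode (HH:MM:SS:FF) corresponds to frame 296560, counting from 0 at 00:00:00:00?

296560 ÷ 60 = 4942 full seconds, remainder 40 frames.
4942 s = 1 h 22 min 22 s.
Timecode: 01:22:22:40.

01:22:22:40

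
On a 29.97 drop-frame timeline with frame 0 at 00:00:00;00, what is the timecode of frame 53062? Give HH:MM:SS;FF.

00:29:30;16

Ten DF minutes hold 17982 frames, so frame 53062 lies in block 2 (frames 35964–53945) with 17098 frames into that block.
The block's first minute is 1800 frames and the rest 1798 each; 17098 frames reaches minute 9, so 2 × 18 + 9 × 2 = 54 labels have been skipped so far.
Adding those back, label number 53062 + 54 = 53116 at 30 labels/s is 1770 s + 16 f = 0 h 29 min 30 s frame 16, i.e. 00:29:30;16.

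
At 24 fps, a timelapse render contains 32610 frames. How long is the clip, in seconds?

Running time = 32610 / (24) = 1358.75 s.

1358.75 seconds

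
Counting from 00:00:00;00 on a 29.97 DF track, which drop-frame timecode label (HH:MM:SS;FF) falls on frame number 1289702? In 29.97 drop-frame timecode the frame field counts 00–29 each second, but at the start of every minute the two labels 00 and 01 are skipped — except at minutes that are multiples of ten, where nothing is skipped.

11:57:13;04

Ten DF minutes hold 17982 frames, so frame 1289702 lies in block 71 (frames 1276722–1294703) with 12980 frames into that block.
The block's first minute is 1800 frames and the rest 1798 each; 12980 frames reaches minute 7, so 71 × 18 + 7 × 2 = 1292 labels have been skipped so far.
Adding those back, label number 1289702 + 1292 = 1290994 at 30 labels/s is 43033 s + 4 f = 11 h 57 min 13 s frame 4, i.e. 11:57:13;04.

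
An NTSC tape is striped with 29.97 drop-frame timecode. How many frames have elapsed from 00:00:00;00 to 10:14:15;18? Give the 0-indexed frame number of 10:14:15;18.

Complete 10-minute blocks: 61, each 17982 frames → 1096902.
Remaining 4 whole minutes in the current block: 1800 + 3 × 1798 = 7194 frames.
Within the current minute: 15 × 30 + 18 − 2 = 466 (labels ;00/;01 skipped at this minute). Total = 1096902 + 7194 + 466 = 1104562.

1104562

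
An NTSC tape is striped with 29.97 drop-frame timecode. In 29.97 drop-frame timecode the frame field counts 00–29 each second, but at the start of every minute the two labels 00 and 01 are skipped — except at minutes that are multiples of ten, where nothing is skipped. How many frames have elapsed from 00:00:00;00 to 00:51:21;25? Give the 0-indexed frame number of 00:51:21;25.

92363

As if non-drop at 30 labels/s: (0 × 3600 + 51 × 60 + 21) × 30 + 25 = 92455.
Minute boundaries passed: 51; those not divisible by 10: 51 − 5 = 46; dropped labels = 2 × 46 = 92.
Actual frame index = 92455 − 92 = 92363.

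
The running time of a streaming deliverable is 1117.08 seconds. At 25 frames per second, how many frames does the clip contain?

Frames = 1117.08 × 25 = 27927.

27927 frames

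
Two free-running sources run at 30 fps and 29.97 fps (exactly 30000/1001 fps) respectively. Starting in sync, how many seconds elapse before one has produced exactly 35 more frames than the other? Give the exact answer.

The gap grows by |30000/1001 − 30| = 30/1001 frames per second.
Time for a 35-frame gap: 35 ÷ (30/1001) = 7007/6 s.

7007/6 seconds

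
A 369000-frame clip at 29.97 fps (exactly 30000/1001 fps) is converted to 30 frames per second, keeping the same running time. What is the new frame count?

369369 frames

Target frames = source frames × (target rate / source rate) = 369000 × (30)/(30000/1001) = 369000 × 1001/1000 = 369369.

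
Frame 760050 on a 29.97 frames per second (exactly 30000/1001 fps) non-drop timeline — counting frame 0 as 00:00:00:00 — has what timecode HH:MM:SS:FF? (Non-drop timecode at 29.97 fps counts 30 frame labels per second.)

07:02:15:00

760050 ÷ 30 = 25335 full seconds, remainder 0 frames.
25335 s = 7 h 2 min 15 s.
Timecode: 07:02:15:00.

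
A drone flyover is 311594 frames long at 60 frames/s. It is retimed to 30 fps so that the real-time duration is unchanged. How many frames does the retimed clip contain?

155797 frames

Frames at target rate = 311594 × (30) / (60) = 155797.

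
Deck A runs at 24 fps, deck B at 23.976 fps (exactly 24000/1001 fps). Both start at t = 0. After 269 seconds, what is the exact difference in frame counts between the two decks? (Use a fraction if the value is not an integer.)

6456/1001 frames

A emits 24 × 269 = 6456 frames; B emits 24000/1001 × 269 = 6456000/1001.
Difference = 6456/1001 frames (≈ 6.4496); B is behind A.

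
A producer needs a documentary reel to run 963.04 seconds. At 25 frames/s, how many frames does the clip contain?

24076 frames

Frames = 963.04 × 25 = 24076.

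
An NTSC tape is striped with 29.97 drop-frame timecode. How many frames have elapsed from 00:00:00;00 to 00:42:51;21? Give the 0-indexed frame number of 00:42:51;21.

As if non-drop at 30 labels/s: (0 × 3600 + 42 × 60 + 51) × 30 + 21 = 77151.
Minute boundaries passed: 42; those not divisible by 10: 42 − 4 = 38; dropped labels = 2 × 38 = 76.
Actual frame index = 77151 − 76 = 77075.

77075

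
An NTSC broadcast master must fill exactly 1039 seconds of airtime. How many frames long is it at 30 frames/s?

31170 frames

Frames = 1039 × 30 = 31170.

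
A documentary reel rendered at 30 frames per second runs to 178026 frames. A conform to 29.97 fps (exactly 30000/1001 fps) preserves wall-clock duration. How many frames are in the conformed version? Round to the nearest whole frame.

177848 frames

Frames at target rate = 178026 × (30000/1001) / (30) = 178026000/1001 ≈ 177848.152.
Nearest whole frame: 177848.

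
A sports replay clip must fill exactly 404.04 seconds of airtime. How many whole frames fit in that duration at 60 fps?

Frames = 404.04 × 60 = 121212/5 ≈ 24242.4000.
Complete frames: 24242.

24242 frames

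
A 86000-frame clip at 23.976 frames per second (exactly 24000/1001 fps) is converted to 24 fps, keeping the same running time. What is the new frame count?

86086 frames

Target frames = source frames × (target rate / source rate) = 86000 × (24)/(24000/1001) = 86000 × 1001/1000 = 86086.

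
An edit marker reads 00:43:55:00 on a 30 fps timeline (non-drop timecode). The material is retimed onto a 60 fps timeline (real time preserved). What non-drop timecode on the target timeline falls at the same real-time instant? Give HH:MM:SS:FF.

00:43:55:00

Source frame index: (0×3600 + 43×60 + 55) × 30 + 0 = 79050.
Real time: 79050 / (30) = 2635 s.
Target frame: (2635) × (60) = 158100.
At 60 labels/s: frame 158100 → 00:43:55:00.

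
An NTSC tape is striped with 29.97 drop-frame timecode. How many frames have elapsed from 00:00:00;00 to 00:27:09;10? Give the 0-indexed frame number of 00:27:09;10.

Complete 10-minute blocks: 2, each 17982 frames → 35964.
Remaining 7 whole minutes in the current block: 1800 + 6 × 1798 = 12588 frames.
Within the current minute: 9 × 30 + 10 − 2 = 278 (labels ;00/;01 skipped at this minute). Total = 35964 + 12588 + 278 = 48830.

48830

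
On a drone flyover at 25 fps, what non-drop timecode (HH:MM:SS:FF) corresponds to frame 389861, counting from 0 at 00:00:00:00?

389861 ÷ 25 = 15594 full seconds, remainder 11 frames.
15594 s = 4 h 19 min 54 s.
Timecode: 04:19:54:11.

04:19:54:11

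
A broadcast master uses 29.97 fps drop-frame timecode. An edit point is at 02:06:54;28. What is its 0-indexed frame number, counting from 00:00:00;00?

228220

As if non-drop at 30 labels/s: (2 × 3600 + 6 × 60 + 54) × 30 + 28 = 228448.
Minute boundaries passed: 126; those not divisible by 10: 126 − 12 = 114; dropped labels = 2 × 114 = 228.
Actual frame index = 228448 − 228 = 228220.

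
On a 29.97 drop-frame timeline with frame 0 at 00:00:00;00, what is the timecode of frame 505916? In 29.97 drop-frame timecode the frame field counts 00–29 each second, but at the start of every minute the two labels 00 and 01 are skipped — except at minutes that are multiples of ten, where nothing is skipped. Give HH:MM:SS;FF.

04:41:20;22

Ten DF minutes hold 17982 frames, so frame 505916 lies in block 28 (frames 503496–521477) with 2420 frames into that block.
The block's first minute is 1800 frames and the rest 1798 each; 2420 frames reaches minute 1, so 28 × 18 + 1 × 2 = 506 labels have been skipped so far.
Adding those back, label number 505916 + 506 = 506422 at 30 labels/s is 16880 s + 22 f = 4 h 41 min 20 s frame 22, i.e. 04:41:20;22.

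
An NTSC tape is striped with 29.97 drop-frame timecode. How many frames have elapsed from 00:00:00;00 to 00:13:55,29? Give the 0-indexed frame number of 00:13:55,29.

25055

Complete 10-minute blocks: 1, each 17982 frames → 17982.
Remaining 3 whole minutes in the current block: 1800 + 2 × 1798 = 5396 frames.
Within the current minute: 55 × 30 + 29 − 2 = 1677 (labels ;00/;01 skipped at this minute). Total = 17982 + 5396 + 1677 = 25055.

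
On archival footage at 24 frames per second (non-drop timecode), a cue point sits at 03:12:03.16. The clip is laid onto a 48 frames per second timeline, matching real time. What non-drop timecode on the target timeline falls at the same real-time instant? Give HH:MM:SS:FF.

03:12:03:32

Source frame index: (3×3600 + 12×60 + 3) × 24 + 16 = 276568.
Real time: 276568 / (24) = 34571/3 s.
Target frame: (34571/3) × (48) = 553136.
At 48 labels/s: frame 553136 → 03:12:03:32.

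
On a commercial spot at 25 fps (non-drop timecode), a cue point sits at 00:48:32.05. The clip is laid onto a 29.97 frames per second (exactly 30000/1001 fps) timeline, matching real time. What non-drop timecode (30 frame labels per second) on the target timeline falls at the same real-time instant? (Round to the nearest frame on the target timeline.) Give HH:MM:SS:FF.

Source frame index: (0×3600 + 48×60 + 32) × 25 + 5 = 72805.
Real time: 72805 / (25) = 14561/5 s.
Target frame: (14561/5) × (30000/1001) = 87366000/1001 ≈ 87278.721 → 87279.
At 30 labels/s: frame 87279 → 00:48:29:09.

00:48:29:09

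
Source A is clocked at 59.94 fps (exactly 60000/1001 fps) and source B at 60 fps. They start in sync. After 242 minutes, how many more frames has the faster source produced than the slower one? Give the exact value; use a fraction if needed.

79200/91 frames

242 min = 14520 s.
A emits 60000/1001 × 14520 = 79200000/91 frames; B emits 60 × 14520 = 871200.
Difference = 79200/91 frames (≈ 870.3297); B is ahead of A.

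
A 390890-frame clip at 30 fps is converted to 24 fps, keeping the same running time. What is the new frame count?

Target frames = source frames × (target rate / source rate) = 390890 × (24)/(30) = 390890 × 4/5 = 312712.

312712 frames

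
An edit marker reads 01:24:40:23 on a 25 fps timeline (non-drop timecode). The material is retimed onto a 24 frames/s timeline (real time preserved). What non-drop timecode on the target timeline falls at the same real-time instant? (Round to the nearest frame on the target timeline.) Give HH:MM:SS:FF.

01:24:40:22

Source frame index: (1×3600 + 24×60 + 40) × 25 + 23 = 127023.
Real time: 127023 / (25) = 127023/25 s.
Target frame: (127023/25) × (24) = 3048552/25 ≈ 121942.080 → 121942.
At 24 labels/s: frame 121942 → 01:24:40:22.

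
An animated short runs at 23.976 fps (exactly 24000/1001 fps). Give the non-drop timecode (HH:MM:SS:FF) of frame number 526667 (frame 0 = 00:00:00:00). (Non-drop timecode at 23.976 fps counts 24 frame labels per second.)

526667 ÷ 24 = 21944 full seconds, remainder 11 frames.
21944 s = 6 h 5 min 44 s.
Timecode: 06:05:44:11.

06:05:44:11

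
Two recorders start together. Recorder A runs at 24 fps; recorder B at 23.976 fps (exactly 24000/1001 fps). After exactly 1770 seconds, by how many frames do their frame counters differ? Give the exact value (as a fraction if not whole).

42480/1001 frames

A emits 24 × 1770 = 42480 frames; B emits 24000/1001 × 1770 = 42480000/1001.
Difference = 42480/1001 frames (≈ 42.4376); B is behind A.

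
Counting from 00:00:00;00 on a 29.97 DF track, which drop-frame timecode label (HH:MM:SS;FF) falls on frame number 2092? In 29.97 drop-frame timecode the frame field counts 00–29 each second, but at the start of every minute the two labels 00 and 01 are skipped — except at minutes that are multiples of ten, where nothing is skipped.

Each 10-minute DF block holds 10 × 60 × 30 − 9 × 2 = 17982 frames. 2092 ÷ 17982 → 0 full blocks, remainder 2092.
Within the partial block the first minute is 1800 frames and each further minute 1798, so 1 further minute boundary passed. Total skipped labels = 18 × 0 + 2 × 1 = 2.
Non-drop label index = 2092 + 2 = 2094; at 30 labels/s that is 00:01:09:24, i.e. DF 00:01:09;24.

00:01:09;24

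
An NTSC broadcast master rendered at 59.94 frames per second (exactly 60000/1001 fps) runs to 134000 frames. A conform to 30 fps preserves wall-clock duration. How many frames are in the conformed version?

Target frames = source frames × (target rate / source rate) = 134000 × (30)/(60000/1001) = 134000 × 1001/2000 = 67067.

67067 frames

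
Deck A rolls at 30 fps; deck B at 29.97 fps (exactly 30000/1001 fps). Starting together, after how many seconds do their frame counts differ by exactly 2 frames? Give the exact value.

The gap grows by |30000/1001 − 30| = 30/1001 frames per second.
Time for a 2-frame gap: 2 ÷ (30/1001) = 1001/15 s.

1001/15 seconds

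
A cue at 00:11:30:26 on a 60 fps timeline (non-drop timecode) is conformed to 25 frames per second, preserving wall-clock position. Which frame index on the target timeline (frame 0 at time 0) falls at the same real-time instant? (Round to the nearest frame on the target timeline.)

Source frame index: (0×3600 + 11×60 + 30) × 60 + 26 = 41426.
Real time: 41426 / (60) = 20713/30 s.
Target frame: (20713/30) × (25) = 103565/6 ≈ 17260.833 → 17261.

frame 17261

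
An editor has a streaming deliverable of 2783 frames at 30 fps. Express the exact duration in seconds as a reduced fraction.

Running time = 2783 ÷ (30) = 2783 × 1/30 = 2783/30 s.

2783/30 seconds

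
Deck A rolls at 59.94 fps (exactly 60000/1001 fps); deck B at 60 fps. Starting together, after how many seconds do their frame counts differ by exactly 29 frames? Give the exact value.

The gap grows by |60 − 60000/1001| = 60/1001 frames per second.
Time for a 29-frame gap: 29 ÷ (60/1001) = 29029/60 s.

29029/60 seconds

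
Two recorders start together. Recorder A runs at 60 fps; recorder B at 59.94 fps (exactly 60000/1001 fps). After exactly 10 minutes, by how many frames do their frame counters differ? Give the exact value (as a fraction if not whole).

10 min = 600 s.
A emits 60 × 600 = 36000 frames; B emits 60000/1001 × 600 = 36000000/1001.
Difference = 36000/1001 frames (≈ 35.9640); B is behind A.

36000/1001 frames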